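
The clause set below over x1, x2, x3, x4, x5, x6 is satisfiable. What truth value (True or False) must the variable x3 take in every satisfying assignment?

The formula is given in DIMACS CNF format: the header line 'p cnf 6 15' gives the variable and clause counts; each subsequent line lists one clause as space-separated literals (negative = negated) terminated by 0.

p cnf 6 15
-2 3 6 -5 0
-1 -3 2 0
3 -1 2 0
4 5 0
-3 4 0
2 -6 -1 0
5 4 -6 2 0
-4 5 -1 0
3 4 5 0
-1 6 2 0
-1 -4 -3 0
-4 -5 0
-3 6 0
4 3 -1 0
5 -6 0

False

Suppose x3 = True.
(x4) alone gives x4 = True.
(¬x1) alone gives x1 = False.
(¬x5) alone gives x5 = False.
(x6) alone gives x6 = True.
Now (¬x6) is unsatisfied and unit — conflict.
So every satisfying assignment has x3 = False.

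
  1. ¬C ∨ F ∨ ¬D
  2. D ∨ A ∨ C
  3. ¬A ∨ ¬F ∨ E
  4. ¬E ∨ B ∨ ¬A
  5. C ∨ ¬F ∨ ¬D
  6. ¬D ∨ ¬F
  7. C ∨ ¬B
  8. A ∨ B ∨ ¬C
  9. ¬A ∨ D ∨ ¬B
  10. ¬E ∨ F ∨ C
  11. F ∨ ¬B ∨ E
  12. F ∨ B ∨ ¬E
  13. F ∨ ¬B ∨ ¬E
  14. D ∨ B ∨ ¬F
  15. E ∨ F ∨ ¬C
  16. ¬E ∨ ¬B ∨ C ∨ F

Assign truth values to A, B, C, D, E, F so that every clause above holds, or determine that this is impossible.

Suppose D = False.
Suppose A = False.
The clause (C) is unit, so C = True.
The clause (B) is unit, so B = True.
Suppose F = True.
Every clause is now satisfied; E is unconstrained.

A: False, B: True, C: True, D: False, E: True, F: True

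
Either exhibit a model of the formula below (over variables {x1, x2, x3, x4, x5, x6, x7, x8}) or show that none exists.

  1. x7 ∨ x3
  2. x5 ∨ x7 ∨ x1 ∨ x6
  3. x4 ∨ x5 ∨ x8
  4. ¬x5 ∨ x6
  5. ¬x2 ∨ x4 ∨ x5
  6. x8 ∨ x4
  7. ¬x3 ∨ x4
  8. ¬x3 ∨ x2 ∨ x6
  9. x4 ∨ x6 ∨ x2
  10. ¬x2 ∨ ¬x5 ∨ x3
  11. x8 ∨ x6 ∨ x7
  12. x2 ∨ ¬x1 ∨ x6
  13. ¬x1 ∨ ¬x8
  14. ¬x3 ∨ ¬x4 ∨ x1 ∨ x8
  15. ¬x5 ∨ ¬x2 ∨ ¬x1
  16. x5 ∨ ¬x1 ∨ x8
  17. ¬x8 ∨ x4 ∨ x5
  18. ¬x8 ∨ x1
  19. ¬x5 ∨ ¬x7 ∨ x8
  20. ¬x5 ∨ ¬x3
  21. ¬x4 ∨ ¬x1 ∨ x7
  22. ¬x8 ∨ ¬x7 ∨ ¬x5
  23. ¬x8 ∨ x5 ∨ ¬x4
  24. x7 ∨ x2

Case x7 = True:
Case x5 = False:
Case x4 = True:
From the singleton clause (¬x8), x8 = False.
From the singleton clause (¬x1), x1 = False.
From the singleton clause (¬x3), x3 = False.
All clauses hold; x2, x6 can take either value.

x1 ↦ False, x2 ↦ True, x3 ↦ False, x4 ↦ True, x5 ↦ False, x6 ↦ True, x7 ↦ True, x8 ↦ False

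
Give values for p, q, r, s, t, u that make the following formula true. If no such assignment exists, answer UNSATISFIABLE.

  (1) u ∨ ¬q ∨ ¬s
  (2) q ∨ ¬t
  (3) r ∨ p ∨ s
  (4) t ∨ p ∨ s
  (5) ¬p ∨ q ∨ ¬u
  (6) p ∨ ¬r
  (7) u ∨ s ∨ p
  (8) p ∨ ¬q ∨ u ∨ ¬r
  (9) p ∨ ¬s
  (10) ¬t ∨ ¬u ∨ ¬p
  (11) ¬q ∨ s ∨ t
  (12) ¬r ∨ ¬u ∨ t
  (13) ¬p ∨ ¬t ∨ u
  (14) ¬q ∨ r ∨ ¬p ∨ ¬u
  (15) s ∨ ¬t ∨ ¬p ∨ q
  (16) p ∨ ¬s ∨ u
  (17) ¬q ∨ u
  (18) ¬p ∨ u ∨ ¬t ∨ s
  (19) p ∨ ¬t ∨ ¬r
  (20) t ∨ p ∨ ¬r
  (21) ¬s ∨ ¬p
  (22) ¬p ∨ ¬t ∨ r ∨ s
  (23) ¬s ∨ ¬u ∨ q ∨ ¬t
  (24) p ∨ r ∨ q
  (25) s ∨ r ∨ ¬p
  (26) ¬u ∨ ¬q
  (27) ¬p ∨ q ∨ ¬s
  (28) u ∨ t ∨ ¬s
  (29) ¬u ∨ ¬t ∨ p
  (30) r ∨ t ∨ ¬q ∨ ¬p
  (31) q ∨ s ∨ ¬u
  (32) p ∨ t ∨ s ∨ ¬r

Branch on q: set q = False.
The clause (¬t) is unit, so t = False.
Branch on p: set p = True.
The clause (¬u) is unit, so u = False.
The clause (¬s) is unit, so s = False.
The clause (r) is unit, so r = True.
Every clause now holds.

p: True; q: False; r: True; s: False; t: False; u: False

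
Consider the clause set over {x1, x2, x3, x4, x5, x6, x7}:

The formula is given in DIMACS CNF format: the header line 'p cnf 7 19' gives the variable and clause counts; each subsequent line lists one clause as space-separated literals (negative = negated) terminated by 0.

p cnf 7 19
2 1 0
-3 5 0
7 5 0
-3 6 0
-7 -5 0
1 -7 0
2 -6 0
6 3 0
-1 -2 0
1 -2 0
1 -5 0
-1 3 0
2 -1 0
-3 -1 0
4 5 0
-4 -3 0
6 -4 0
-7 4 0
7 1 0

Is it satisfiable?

Suppose x2 = True.
From the singleton clause (¬x1), x1 = False.
Now (x1) is unsatisfied and unit — conflict.
Undo x2 and try x2 = False.
From the singleton clause (x1), x1 = True.
Now (¬x1) is unsatisfied and unit — conflict.
Neither x2 = True nor x2 = False works.
No assignment satisfies every clause.

No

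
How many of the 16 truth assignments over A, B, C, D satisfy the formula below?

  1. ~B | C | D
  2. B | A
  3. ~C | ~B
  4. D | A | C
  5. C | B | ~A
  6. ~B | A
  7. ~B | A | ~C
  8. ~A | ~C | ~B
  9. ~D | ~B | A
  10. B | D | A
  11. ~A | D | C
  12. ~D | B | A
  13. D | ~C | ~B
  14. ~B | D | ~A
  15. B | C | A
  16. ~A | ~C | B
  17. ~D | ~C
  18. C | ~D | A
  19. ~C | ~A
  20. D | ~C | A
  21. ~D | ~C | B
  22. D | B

There are 2^4 = 16 truth assignments over (A, B, C, D).
Check each against the 22 clauses (columns in the order A, B, C, D):
  F F F F  ✗ fails (B | A)
  F F F T  ✗ fails (B | A)
  F F T F  ✗ fails (B | A)
  F F T T  ✗ fails (B | A)
  F T F F  ✗ fails (~B | C | D)
  F T F T  ✗ fails (~B | A)
  F T T F  ✗ fails (~C | ~B)
  F T T T  ✗ fails (~C | ~B)
  T F F F  ✗ fails (C | B | ~A)
  T F F T  ✗ fails (C | B | ~A)
  T F T F  ✗ fails (~A | ~C | B)
  T F T T  ✗ fails (~A | ~C | B)
  T T F F  ✗ fails (~B | C | D)
  T T F T  ✓ satisfies all
  T T T F  ✗ fails (~C | ~B)
  T T T T  ✗ fails (~C | ~B)
1 of the 16 rows is a model.

1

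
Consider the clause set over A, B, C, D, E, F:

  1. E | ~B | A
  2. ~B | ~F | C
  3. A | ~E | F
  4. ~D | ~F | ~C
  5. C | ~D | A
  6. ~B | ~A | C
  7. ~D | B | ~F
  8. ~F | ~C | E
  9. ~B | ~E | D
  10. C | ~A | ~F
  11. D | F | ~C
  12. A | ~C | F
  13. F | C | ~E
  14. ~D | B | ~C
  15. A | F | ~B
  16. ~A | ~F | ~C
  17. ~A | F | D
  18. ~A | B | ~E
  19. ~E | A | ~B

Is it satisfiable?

Yes, satisfiable

Branch on E: set E = 1.
Branch on A: set A = 0.
Unit clause (F) forces F = 1.
Unit clause (~B) forces B = 0.
Unit clause (~D) forces D = 0.
No clause remains; C is free.
A satisfying assignment: A: 0, B: 0, C: 1, D: 0, E: 1, F: 1.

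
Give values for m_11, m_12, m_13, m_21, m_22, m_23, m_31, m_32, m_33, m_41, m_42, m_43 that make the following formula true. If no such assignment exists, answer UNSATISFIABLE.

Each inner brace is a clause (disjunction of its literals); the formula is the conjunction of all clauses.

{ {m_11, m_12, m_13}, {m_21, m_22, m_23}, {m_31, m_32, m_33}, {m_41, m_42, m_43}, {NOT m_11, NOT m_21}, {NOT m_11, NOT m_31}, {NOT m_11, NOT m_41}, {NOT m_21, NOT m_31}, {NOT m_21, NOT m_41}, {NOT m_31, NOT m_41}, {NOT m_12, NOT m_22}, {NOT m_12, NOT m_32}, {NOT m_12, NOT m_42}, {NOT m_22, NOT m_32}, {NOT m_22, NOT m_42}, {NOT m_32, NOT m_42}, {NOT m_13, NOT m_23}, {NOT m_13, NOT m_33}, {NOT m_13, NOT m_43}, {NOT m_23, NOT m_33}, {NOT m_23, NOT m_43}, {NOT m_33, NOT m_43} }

Branch on m_11: set m_11 = false.
Branch on m_12: set m_12 = true.
From the singleton clause (NOT m_22), m_22 = false.
From the singleton clause (NOT m_32), m_32 = false.
From the singleton clause (NOT m_42), m_42 = false.
Branch on m_21: set m_21 = true.
From the singleton clause (NOT m_31), m_31 = false.
From the singleton clause (m_33), m_33 = true.
From the singleton clause (NOT m_41), m_41 = false.
From the singleton clause (m_43), m_43 = true.
That conflicts with the unit clause (NOT m_43).
Undo m_21 and try m_21 = false.
From the singleton clause (m_23), m_23 = true.
From the singleton clause (NOT m_13), m_13 = false.
From the singleton clause (NOT m_33), m_33 = false.
From the singleton clause (m_31), m_31 = true.
From the singleton clause (NOT m_41), m_41 = false.
From the singleton clause (m_43), m_43 = true.
That conflicts with the unit clause (NOT m_43).
Either choice for m_21 ends in contradiction.
Undo m_12 and try m_12 = false.
From the singleton clause (m_13), m_13 = true.
From the singleton clause (NOT m_23), m_23 = false.
From the singleton clause (NOT m_33), m_33 = false.
From the singleton clause (NOT m_43), m_43 = false.
Branch on m_21: set m_21 = true.
From the singleton clause (NOT m_31), m_31 = false.
From the singleton clause (m_32), m_32 = true.
From the singleton clause (NOT m_41), m_41 = false.
From the singleton clause (m_42), m_42 = true.
That conflicts with the unit clause (NOT m_42).
Undo m_21 and try m_21 = false.
From the singleton clause (m_22), m_22 = true.
From the singleton clause (NOT m_32), m_32 = false.
From the singleton clause (m_31), m_31 = true.
From the singleton clause (NOT m_41), m_41 = false.
From the singleton clause (m_42), m_42 = true.
That conflicts with the unit clause (NOT m_42).
Either choice for m_21 ends in contradiction.
Either choice for m_12 ends in contradiction.
Undo m_11 and try m_11 = true.
From the singleton clause (NOT m_21), m_21 = false.
From the singleton clause (NOT m_31), m_31 = false.
From the singleton clause (NOT m_41), m_41 = false.
Branch on m_22: set m_22 = true.
From the singleton clause (NOT m_12), m_12 = false.
From the singleton clause (NOT m_32), m_32 = false.
From the singleton clause (m_33), m_33 = true.
From the singleton clause (NOT m_42), m_42 = false.
From the singleton clause (m_43), m_43 = true.
That conflicts with the unit clause (NOT m_43).
Undo m_22 and try m_22 = false.
From the singleton clause (m_23), m_23 = true.
From the singleton clause (NOT m_13), m_13 = false.
From the singleton clause (NOT m_33), m_33 = false.
From the singleton clause (m_32), m_32 = true.
From the singleton clause (NOT m_12), m_12 = false.
From the singleton clause (NOT m_42), m_42 = false.
From the singleton clause (m_43), m_43 = true.
That conflicts with the unit clause (NOT m_43).
Either choice for m_22 ends in contradiction.
Either choice for m_11 ends in contradiction.

UNSATISFIABLE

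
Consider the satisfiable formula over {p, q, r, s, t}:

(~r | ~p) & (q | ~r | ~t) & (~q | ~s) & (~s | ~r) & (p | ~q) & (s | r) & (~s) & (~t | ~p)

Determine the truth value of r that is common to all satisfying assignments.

True

Suppose r = 0.
The clause (s) is unit, so s = 1.
Now (~s) is unsatisfied and unit — conflict.
So every satisfying assignment has r = True.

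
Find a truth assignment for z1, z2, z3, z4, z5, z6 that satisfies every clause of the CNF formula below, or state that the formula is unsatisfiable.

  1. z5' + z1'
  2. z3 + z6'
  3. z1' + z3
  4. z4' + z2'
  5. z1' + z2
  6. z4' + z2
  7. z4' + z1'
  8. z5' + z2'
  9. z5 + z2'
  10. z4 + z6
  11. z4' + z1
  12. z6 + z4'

z1: 0; z2: 0; z3: 1; z4: 0; z5: 1; z6: 1

Suppose z5 = 1.
From the singleton clause (z1'), z1 = 0.
From the singleton clause (z2'), z2 = 0.
From the singleton clause (z4'), z4 = 0.
From the singleton clause (z6), z6 = 1.
From the singleton clause (z3), z3 = 1.
Every clause now holds.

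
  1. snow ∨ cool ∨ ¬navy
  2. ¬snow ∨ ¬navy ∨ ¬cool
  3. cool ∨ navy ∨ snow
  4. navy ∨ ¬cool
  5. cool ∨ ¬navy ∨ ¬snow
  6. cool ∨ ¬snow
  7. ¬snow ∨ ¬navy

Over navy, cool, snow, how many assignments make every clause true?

There are 2^3 = 8 truth assignments over (navy, cool, snow).
Check each against the 7 clauses (columns in the order navy, cool, snow):
  F F F  ✗ fails (cool ∨ navy ∨ snow)
  F F T  ✗ fails (cool ∨ ¬snow)
  F T F  ✗ fails (navy ∨ ¬cool)
  F T T  ✗ fails (navy ∨ ¬cool)
  T F F  ✗ fails (snow ∨ cool ∨ ¬navy)
  T F T  ✗ fails (cool ∨ ¬navy ∨ ¬snow)
  T T F  ✓ satisfies all
  T T T  ✗ fails (¬snow ∨ ¬navy ∨ ¬cool)
1 of the 8 rows is a model.

1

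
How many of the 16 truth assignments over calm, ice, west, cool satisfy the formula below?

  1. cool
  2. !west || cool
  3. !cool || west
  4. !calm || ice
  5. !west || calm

There are 2^4 = 16 truth assignments over (calm, ice, west, cool).
Check each against the 5 clauses (columns in the order calm, ice, west, cool):
  F F F F  ✗ fails (cool)
  F F F T  ✗ fails (!cool || west)
  F F T F  ✗ fails (cool)
  F F T T  ✗ fails (!west || calm)
  F T F F  ✗ fails (cool)
  F T F T  ✗ fails (!cool || west)
  F T T F  ✗ fails (cool)
  F T T T  ✗ fails (!west || calm)
  T F F F  ✗ fails (cool)
  T F F T  ✗ fails (!cool || west)
  T F T F  ✗ fails (cool)
  T F T T  ✗ fails (!calm || ice)
  T T F F  ✗ fails (cool)
  T T F T  ✗ fails (!cool || west)
  T T T F  ✗ fails (cool)
  T T T T  ✓ satisfies all
1 of the 16 rows is a model.

1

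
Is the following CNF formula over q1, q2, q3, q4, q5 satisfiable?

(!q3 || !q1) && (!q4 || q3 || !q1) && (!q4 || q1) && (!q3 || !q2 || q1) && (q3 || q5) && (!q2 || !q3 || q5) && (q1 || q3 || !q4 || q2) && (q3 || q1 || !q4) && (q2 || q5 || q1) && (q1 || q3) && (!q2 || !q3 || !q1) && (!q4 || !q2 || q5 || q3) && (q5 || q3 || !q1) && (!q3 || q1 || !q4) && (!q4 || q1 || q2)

Satisfiable

Suppose q3 = true.
Unit clause (!q1) forces q1 = false.
Unit clause (!q4) forces q4 = false.
Unit clause (!q2) forces q2 = false.
Unit clause (q5) forces q5 = true.
All clauses are satisfied.
A satisfying assignment: q1 ↦ false,  q2 ↦ false,  q3 ↦ true,  q4 ↦ false,  q5 ↦ true.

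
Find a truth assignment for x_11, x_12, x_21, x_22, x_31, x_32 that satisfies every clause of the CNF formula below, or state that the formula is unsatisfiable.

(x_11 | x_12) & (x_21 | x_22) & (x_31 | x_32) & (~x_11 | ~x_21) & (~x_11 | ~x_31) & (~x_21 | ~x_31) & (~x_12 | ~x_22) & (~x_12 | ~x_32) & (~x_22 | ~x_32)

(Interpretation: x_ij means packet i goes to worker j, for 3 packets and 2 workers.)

UNSATISFIABLE

Try x_11 = 1.
From the singleton clause (~x_21), x_21 = 0.
From the singleton clause (x_22), x_22 = 1.
From the singleton clause (~x_31), x_31 = 0.
From the singleton clause (x_32), x_32 = 1.
Now (~x_32) is unsatisfied and unit — conflict.
Undo x_11 and try x_11 = 0.
From the singleton clause (x_12), x_12 = 1.
From the singleton clause (~x_22), x_22 = 0.
From the singleton clause (x_21), x_21 = 1.
From the singleton clause (~x_31), x_31 = 0.
From the singleton clause (x_32), x_32 = 1.
Now (~x_32) is unsatisfied and unit — conflict.
Either choice for x_11 ends in contradiction.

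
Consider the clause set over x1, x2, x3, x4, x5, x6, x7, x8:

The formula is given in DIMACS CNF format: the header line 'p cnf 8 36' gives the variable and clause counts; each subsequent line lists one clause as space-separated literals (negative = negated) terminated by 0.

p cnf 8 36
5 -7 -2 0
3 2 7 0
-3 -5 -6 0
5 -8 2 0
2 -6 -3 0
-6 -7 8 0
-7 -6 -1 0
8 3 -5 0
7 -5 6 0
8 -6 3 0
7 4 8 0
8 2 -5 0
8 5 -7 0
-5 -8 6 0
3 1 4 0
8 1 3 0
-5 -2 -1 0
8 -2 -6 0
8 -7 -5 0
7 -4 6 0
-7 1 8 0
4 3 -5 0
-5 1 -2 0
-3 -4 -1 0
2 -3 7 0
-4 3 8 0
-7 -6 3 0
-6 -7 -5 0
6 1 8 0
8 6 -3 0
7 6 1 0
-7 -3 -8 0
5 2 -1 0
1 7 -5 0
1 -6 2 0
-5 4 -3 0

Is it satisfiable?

Yes, satisfiable

Try x5 = False.
Try x7 = False.
Try x3 = True.
The clause (x2) is unit, so x2 = True.
Try x4 = False.
The clause (x8) is unit, so x8 = True.
Try x6 = True.
All clauses hold; x1 can take either value.
A satisfying assignment: x1=True,  x2=True,  x3=True,  x4=False,  x5=False,  x6=True,  x7=False,  x8=True.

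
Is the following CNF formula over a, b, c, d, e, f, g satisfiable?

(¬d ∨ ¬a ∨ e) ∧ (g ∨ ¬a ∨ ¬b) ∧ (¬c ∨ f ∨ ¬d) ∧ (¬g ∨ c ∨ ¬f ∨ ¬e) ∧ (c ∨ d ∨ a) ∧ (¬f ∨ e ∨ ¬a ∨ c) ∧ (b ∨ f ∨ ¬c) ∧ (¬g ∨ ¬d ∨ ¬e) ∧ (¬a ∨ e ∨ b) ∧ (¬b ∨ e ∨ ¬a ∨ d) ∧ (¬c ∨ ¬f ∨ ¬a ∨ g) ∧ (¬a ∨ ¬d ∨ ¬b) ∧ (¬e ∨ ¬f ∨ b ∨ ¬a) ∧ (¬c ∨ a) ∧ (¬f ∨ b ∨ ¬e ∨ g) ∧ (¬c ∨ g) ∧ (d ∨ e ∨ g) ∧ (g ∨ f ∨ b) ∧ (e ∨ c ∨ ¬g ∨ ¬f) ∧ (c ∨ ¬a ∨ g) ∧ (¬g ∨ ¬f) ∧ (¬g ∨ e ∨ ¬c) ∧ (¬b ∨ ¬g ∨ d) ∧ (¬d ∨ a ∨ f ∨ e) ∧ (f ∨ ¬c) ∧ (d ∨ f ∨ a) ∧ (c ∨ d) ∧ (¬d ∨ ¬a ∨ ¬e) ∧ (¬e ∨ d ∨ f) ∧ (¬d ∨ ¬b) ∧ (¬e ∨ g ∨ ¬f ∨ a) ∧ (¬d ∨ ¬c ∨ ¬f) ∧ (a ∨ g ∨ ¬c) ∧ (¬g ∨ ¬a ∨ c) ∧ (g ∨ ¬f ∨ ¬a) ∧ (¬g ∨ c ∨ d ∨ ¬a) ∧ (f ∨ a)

Yes

Case c = False:
(d) alone gives d = True.
(¬b) alone gives b = False.
Case a = False:
(f) alone gives f = True.
(¬g) alone gives g = False.
(¬e) alone gives e = False.
Every clause now holds.
A satisfying assignment: a: False; b: False; c: False; d: True; e: False; f: True; g: False.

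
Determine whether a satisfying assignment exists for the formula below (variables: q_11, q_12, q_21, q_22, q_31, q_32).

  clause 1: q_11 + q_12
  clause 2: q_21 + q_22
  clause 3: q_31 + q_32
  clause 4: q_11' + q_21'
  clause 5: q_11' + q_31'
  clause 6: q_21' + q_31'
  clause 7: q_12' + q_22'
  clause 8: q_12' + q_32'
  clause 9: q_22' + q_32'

No

Case q_11 = 1:
The clause (q_21') is unit, so q_21 = 0.
The clause (q_22) is unit, so q_22 = 1.
The clause (q_31') is unit, so q_31 = 0.
The clause (q_32) is unit, so q_32 = 1.
That conflicts with the unit clause (q_32').
That branch fails; take q_11 = 0 instead.
The clause (q_12) is unit, so q_12 = 1.
The clause (q_22') is unit, so q_22 = 0.
The clause (q_21) is unit, so q_21 = 1.
The clause (q_31') is unit, so q_31 = 0.
The clause (q_32) is unit, so q_32 = 1.
That conflicts with the unit clause (q_32').
Neither q_11 = 1 nor q_11 = 0 works.
No assignment satisfies every clause.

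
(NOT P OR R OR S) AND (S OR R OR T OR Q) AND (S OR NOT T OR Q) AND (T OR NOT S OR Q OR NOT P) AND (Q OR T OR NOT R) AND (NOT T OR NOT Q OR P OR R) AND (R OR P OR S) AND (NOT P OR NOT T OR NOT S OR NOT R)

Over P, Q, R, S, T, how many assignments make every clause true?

14

There are 2^5 = 32 truth assignments over (P, Q, R, S, T).
Split on S. With S = true, the clauses containing S are satisfied and NOT S drops from the rest; 10 of the 2^4 = 16 assignments to the other variables satisfy what remains.
With S = false, by the same count on the reduced clause set, 4 assignments work.
(One model: P=F, Q=F, R=F, S=T, T=F.)
Total: 10 + 4 = 14.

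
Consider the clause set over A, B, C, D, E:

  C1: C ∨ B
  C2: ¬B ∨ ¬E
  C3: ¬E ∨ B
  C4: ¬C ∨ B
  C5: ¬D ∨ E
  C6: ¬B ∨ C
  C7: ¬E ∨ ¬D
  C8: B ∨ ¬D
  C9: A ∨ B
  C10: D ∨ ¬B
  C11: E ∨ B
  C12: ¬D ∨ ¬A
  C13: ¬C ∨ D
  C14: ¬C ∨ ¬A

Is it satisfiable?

Try C = True.
The clause (B) is unit, so B = True.
The clause (¬E) is unit, so E = False.
The clause (¬D) is unit, so D = False.
That conflicts with the unit clause (D).
So C must be the other value — set C = False.
The clause (B) is unit, so B = True.
That conflicts with the unit clause (¬B).
Either choice for C ends in contradiction.
No assignment satisfies every clause.

Unsatisfiable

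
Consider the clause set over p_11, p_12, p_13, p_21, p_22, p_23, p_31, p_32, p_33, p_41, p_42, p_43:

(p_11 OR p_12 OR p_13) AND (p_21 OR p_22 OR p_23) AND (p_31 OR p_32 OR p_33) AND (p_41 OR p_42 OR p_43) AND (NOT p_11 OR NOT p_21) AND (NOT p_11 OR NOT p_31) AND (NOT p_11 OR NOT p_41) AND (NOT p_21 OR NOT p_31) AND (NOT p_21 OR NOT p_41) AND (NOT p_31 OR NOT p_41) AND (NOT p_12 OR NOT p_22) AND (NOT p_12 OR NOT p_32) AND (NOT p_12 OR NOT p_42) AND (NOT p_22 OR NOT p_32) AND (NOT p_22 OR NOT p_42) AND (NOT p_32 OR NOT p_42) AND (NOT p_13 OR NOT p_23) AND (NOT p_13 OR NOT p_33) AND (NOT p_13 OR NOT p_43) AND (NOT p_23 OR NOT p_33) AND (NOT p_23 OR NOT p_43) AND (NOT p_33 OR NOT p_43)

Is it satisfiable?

Suppose p_11 = false.
Suppose p_12 = true.
(NOT p_22) alone gives p_22 = false.
(NOT p_32) alone gives p_32 = false.
(NOT p_42) alone gives p_42 = false.
Suppose p_21 = true.
(NOT p_31) alone gives p_31 = false.
(p_33) alone gives p_33 = true.
(NOT p_41) alone gives p_41 = false.
(p_43) alone gives p_43 = true.
Now (NOT p_43) is unsatisfied and unit — conflict.
That branch fails; take p_21 = false instead.
(p_23) alone gives p_23 = true.
(NOT p_13) alone gives p_13 = false.
(NOT p_33) alone gives p_33 = false.
(p_31) alone gives p_31 = true.
(NOT p_41) alone gives p_41 = false.
(p_43) alone gives p_43 = true.
Now (NOT p_43) is unsatisfied and unit — conflict.
Either choice for p_21 ends in contradiction.
That branch fails; take p_12 = false instead.
(p_13) alone gives p_13 = true.
(NOT p_23) alone gives p_23 = false.
(NOT p_33) alone gives p_33 = false.
(NOT p_43) alone gives p_43 = false.
Suppose p_21 = true.
(NOT p_31) alone gives p_31 = false.
(p_32) alone gives p_32 = true.
(NOT p_41) alone gives p_41 = false.
(p_42) alone gives p_42 = true.
Now (NOT p_42) is unsatisfied and unit — conflict.
That branch fails; take p_21 = false instead.
(p_22) alone gives p_22 = true.
(NOT p_32) alone gives p_32 = false.
(p_31) alone gives p_31 = true.
(NOT p_41) alone gives p_41 = false.
(p_42) alone gives p_42 = true.
Now (NOT p_42) is unsatisfied and unit — conflict.
Either choice for p_21 ends in contradiction.
Either choice for p_12 ends in contradiction.
That branch fails; take p_11 = true instead.
(NOT p_21) alone gives p_21 = false.
(NOT p_31) alone gives p_31 = false.
(NOT p_41) alone gives p_41 = false.
Suppose p_22 = true.
(NOT p_12) alone gives p_12 = false.
(NOT p_32) alone gives p_32 = false.
(p_33) alone gives p_33 = true.
(NOT p_42) alone gives p_42 = false.
(p_43) alone gives p_43 = true.
Now (NOT p_43) is unsatisfied and unit — conflict.
That branch fails; take p_22 = false instead.
(p_23) alone gives p_23 = true.
(NOT p_13) alone gives p_13 = false.
(NOT p_33) alone gives p_33 = false.
(p_32) alone gives p_32 = true.
(NOT p_12) alone gives p_12 = false.
(NOT p_42) alone gives p_42 = false.
(p_43) alone gives p_43 = true.
Now (NOT p_43) is unsatisfied and unit — conflict.
Either choice for p_22 ends in contradiction.
Either choice for p_11 ends in contradiction.
No assignment satisfies every clause.

Unsatisfiable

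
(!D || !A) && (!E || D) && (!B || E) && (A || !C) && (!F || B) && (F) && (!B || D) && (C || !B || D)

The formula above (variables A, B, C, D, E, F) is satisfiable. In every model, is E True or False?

Suppose E = false.
Unit clause (!B) forces B = false.
Unit clause (!F) forces F = false.
That conflicts with the unit clause (F).
So every satisfying assignment has E = True.

True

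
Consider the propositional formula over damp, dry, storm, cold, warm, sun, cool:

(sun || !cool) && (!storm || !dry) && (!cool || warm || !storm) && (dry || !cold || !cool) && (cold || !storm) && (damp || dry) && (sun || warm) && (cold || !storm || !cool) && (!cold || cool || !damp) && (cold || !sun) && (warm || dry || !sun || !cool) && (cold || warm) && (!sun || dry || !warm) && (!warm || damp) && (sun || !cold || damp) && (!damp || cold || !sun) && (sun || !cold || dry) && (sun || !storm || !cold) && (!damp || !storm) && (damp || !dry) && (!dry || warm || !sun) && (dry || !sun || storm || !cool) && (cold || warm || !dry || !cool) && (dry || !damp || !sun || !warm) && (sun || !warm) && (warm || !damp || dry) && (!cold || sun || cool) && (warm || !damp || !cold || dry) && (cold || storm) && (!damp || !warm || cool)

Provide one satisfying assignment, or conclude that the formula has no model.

Branch on sun: set sun = true.
(cold) alone gives cold = true.
Branch on storm: set storm = false.
Branch on dry: set dry = true.
(damp) alone gives damp = true.
(cool) alone gives cool = true.
(warm) alone gives warm = true.
This assignment satisfies each clause.

damp=true; dry=true; storm=false; cold=true; warm=true; sun=true; cool=true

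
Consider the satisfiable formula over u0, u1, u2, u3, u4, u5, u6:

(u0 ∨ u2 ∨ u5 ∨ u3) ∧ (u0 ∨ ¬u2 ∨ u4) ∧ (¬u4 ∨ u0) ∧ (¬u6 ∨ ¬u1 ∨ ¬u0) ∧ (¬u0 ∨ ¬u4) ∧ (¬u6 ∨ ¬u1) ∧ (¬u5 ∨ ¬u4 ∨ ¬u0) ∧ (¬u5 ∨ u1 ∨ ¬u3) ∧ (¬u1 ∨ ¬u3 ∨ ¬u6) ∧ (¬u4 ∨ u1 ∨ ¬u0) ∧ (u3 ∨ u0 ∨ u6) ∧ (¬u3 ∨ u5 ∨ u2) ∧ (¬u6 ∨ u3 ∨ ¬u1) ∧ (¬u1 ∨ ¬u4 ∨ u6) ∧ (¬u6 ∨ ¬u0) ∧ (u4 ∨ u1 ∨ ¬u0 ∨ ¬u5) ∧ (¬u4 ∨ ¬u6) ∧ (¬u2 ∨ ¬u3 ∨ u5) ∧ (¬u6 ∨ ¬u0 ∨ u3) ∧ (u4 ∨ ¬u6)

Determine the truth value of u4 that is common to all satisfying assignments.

Suppose u4 = True.
The clause (u0) is unit, so u0 = True.
That conflicts with the unit clause (¬u0).
So every satisfying assignment has u4 = False.

False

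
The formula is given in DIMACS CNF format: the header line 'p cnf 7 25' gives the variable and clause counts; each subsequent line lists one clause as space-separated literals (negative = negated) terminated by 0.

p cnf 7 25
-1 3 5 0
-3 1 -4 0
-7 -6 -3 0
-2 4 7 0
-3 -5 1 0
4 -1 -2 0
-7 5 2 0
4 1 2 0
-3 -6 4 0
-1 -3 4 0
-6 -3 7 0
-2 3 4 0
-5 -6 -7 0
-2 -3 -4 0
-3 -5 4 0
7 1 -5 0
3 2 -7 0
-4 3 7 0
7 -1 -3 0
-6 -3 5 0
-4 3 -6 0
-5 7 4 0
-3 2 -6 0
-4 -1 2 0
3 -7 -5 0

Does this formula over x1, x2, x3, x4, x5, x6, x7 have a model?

Suppose x1 = False.
Suppose x3 = False.
Suppose x4 = True.
From the singleton clause (x7), x7 = True.
From the singleton clause (x2), x2 = True.
From the singleton clause (¬x6), x6 = False.
From the singleton clause (¬x5), x5 = False.
This assignment satisfies each clause.
A satisfying assignment: x1: False; x2: True; x3: False; x4: True; x5: False; x6: False; x7: True.

Yes, satisfiable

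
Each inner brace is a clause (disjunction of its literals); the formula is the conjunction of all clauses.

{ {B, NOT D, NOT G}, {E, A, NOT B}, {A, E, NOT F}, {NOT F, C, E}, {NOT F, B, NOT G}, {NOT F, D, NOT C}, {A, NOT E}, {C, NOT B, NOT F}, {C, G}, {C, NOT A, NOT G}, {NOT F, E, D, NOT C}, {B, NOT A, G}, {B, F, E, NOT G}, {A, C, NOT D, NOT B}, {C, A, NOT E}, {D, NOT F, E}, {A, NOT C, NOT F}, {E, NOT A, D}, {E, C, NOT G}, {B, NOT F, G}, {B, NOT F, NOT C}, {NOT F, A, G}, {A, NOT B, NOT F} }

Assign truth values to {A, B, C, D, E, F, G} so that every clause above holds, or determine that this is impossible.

Suppose A = true.
Suppose C = true.
Suppose F = false.
Suppose B = true.
Suppose E = true.
Every clause is now satisfied; D, G are unconstrained.

A: true; B: true; C: true; D: false; E: true; F: false; G: false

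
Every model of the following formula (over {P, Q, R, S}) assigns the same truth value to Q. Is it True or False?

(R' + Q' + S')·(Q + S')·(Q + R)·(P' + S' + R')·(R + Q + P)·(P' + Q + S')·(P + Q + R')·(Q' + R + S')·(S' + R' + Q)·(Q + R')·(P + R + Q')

Suppose Q = 0.
The clause (S') is unit, so S = 0.
The clause (R) is unit, so R = 1.
But (R') is also a unit clause — contradiction.
So every satisfying assignment has Q = True.

True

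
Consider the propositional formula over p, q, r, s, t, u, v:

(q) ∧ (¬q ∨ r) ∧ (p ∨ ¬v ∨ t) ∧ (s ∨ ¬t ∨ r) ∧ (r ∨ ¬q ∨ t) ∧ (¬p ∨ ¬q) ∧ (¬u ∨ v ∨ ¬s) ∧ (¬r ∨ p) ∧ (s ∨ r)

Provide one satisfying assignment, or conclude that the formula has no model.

UNSATISFIABLE

Unit clause (q) forces q = True.
Unit clause (r) forces r = True.
Unit clause (¬p) forces p = False.
That conflicts with the unit clause (p).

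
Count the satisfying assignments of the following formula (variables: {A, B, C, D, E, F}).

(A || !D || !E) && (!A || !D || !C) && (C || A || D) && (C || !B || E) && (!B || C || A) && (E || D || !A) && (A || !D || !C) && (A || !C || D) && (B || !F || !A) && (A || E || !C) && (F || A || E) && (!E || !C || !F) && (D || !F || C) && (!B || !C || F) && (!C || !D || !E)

8

There are 2^6 = 64 truth assignments over (A, B, C, D, E, F).
Split on D. With D = true, the clauses containing D are satisfied and !D drops from the rest; 5 of the 2^5 = 32 assignments to the other variables satisfy what remains.
With D = false, by the same count on the reduced clause set, 3 assignments work.
Total: 5 + 3 = 8.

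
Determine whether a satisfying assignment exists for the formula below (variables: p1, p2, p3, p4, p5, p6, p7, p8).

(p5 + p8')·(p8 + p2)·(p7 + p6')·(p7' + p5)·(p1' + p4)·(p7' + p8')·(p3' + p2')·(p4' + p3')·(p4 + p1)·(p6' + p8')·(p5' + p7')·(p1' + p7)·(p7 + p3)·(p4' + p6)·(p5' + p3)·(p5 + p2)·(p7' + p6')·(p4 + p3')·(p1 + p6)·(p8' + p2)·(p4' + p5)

Unsatisfiable

Suppose p5 = 1.
The clause (p7') is unit, so p7 = 0.
The clause (p6') is unit, so p6 = 0.
The clause (p1') is unit, so p1 = 0.
Now (p1) is unsatisfied and unit — conflict.
That branch fails; take p5 = 0 instead.
The clause (p8') is unit, so p8 = 0.
The clause (p2) is unit, so p2 = 1.
The clause (p7') is unit, so p7 = 0.
The clause (p6') is unit, so p6 = 0.
The clause (p3') is unit, so p3 = 0.
Now (p3) is unsatisfied and unit — conflict.
Either choice for p5 ends in contradiction.
No assignment satisfies every clause.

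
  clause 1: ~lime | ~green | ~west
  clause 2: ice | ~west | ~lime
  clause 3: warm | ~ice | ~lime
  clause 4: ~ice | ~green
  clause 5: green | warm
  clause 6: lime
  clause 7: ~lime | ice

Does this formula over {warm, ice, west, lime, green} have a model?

Yes, satisfiable

The clause (lime) is unit, so lime = 1.
The clause (ice) is unit, so ice = 1.
The clause (warm) is unit, so warm = 1.
The clause (~green) is unit, so green = 0.
All clauses hold; west can take either value.
A satisfying assignment: warm ↦ 1, ice ↦ 1, west ↦ 1, lime ↦ 1, green ↦ 0.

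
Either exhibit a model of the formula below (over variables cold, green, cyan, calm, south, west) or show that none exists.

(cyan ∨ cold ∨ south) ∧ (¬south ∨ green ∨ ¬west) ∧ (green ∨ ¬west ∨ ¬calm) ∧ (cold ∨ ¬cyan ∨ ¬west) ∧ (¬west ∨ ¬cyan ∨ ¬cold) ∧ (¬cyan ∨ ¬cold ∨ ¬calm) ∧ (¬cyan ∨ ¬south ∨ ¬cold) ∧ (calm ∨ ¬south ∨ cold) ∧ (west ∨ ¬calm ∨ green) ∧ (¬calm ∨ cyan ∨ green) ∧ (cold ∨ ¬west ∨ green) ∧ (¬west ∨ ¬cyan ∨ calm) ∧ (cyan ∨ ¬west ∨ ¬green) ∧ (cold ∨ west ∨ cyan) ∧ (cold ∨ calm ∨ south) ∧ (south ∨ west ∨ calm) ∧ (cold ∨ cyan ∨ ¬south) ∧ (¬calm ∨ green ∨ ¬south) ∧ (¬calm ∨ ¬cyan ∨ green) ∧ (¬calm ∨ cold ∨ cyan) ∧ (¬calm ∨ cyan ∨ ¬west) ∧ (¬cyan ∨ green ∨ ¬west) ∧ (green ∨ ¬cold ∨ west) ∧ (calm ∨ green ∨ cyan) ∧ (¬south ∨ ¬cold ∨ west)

Try cyan = True.
Try cold = False.
Unit clause (¬west) forces west = False.
Try calm = True.
Unit clause (green) forces green = True.
Every clause is now satisfied; south is unconstrained.

cold ↦ False, green ↦ True, cyan ↦ True, calm ↦ True, south ↦ True, west ↦ False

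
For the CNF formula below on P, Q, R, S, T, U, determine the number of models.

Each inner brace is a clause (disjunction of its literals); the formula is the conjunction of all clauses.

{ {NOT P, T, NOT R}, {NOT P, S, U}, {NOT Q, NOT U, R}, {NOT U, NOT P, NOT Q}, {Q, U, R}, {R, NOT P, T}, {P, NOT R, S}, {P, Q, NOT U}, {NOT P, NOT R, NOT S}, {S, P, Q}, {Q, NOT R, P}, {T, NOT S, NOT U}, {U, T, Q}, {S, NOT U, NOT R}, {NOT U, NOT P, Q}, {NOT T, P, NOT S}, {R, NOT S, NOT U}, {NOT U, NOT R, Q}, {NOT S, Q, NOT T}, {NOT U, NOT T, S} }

There are 2^6 = 64 truth assignments over (P, Q, R, S, T, U).
Split on P. With P = true, the clauses containing P are satisfied and NOT P drops from the rest; 1 of the 2^5 = 32 assignments to the other variables satisfy what remains.
With P = false, by the same count on the reduced clause set, 4 assignments work.
(One model: P=F, Q=T, R=F, S=F, T=F, U=F.)
Total: 1 + 4 = 5.

5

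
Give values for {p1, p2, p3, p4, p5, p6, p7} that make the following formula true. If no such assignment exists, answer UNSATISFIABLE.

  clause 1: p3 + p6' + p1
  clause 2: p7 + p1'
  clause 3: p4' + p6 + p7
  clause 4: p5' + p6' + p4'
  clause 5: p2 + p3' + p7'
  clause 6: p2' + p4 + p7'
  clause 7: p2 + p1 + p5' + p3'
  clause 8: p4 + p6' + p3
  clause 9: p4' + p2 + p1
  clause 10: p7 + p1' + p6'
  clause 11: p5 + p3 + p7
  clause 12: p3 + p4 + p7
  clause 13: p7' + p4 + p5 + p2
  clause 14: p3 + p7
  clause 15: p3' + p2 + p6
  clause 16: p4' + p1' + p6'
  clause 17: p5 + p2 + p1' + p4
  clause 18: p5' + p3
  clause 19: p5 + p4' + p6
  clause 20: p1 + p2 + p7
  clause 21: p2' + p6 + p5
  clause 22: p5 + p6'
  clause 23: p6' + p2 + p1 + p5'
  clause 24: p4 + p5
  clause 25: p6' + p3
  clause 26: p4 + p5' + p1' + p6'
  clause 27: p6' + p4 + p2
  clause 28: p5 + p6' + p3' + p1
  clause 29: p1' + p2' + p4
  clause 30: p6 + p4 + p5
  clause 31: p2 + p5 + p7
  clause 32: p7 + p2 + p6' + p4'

Suppose p7 = 0.
(p1') alone gives p1 = 0.
(p3) alone gives p3 = 1.
(p2) alone gives p2 = 1.
Suppose p4 = 0.
(p5) alone gives p5 = 1.
No clause remains; p6 is free.

p1=0; p2=1; p3=1; p4=0; p5=1; p6=1; p7=0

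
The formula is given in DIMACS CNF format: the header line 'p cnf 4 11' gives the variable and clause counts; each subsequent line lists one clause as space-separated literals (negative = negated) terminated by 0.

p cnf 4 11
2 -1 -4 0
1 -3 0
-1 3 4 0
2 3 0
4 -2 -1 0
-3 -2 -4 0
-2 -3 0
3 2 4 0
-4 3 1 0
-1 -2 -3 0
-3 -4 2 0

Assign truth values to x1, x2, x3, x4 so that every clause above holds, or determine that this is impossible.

x1=False, x2=True, x3=False, x4=False

Branch on x1: set x1 = False.
The clause (¬x3) is unit, so x3 = False.
The clause (x2) is unit, so x2 = True.
The clause (¬x4) is unit, so x4 = False.
All clauses are satisfied.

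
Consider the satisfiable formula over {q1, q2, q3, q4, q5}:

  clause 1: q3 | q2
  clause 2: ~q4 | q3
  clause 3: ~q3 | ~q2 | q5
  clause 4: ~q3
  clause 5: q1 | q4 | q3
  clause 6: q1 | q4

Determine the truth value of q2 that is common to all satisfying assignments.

True

Suppose q2 = 0.
Unit clause (q3) forces q3 = 1.
Now (~q3) is unsatisfied and unit — conflict.
So every satisfying assignment has q2 = True.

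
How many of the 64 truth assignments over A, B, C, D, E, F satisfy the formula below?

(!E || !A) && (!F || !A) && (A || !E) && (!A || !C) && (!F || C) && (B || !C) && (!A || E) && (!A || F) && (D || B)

7

There are 2^6 = 64 truth assignments over (A, B, C, D, E, F).
Split on A. With A = true, the clauses containing A are satisfied and !A drops from the rest; 0 of the 2^5 = 32 assignments to the other variables satisfy what remains.
With A = false, by the same count on the reduced clause set, 7 assignments work.
(One model: A=F, B=F, C=F, D=T, E=F, F=F.)
Total: 0 + 7 = 7.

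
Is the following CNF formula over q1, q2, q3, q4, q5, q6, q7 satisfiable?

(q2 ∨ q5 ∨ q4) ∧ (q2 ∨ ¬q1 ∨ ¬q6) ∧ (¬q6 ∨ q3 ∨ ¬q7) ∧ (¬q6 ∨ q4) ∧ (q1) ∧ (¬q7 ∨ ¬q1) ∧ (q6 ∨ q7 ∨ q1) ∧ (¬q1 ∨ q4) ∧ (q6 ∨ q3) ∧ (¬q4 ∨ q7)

Unit clause (q1) forces q1 = True.
Unit clause (¬q7) forces q7 = False.
Unit clause (q4) forces q4 = True.
But (¬q4) is also a unit clause — contradiction.
No assignment satisfies every clause.

No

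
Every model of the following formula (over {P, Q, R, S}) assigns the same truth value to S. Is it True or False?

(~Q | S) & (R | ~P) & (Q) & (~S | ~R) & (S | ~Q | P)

Suppose S = 0.
(~Q) alone gives Q = 0.
But (Q) is also a unit clause — contradiction.
So every satisfying assignment has S = True.

True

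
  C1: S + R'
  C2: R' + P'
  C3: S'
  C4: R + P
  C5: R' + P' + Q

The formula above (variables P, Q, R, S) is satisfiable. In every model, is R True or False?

Suppose R = 1.
Unit clause (S) forces S = 1.
Now (S') is unsatisfied and unit — conflict.
So every satisfying assignment has R = False.

False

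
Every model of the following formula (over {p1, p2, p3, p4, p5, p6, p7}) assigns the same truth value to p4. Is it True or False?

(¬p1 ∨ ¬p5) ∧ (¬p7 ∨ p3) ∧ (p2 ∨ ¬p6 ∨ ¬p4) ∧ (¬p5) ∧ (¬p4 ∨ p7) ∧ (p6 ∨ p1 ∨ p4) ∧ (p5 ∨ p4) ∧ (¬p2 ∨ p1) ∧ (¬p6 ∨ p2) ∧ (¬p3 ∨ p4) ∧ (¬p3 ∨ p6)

True

Suppose p4 = False.
Unit clause (¬p5) forces p5 = False.
Now (p5) is unsatisfied and unit — conflict.
So every satisfying assignment has p4 = True.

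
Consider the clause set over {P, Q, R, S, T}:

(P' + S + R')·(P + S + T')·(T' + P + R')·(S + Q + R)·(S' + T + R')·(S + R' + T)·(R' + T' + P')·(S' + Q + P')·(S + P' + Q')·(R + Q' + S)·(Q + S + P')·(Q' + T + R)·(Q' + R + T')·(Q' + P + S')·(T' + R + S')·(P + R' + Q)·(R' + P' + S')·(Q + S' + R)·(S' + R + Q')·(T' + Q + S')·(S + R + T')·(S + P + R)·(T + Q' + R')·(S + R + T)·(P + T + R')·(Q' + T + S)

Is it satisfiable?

Try P = 0.
Try S = 1.
Unit clause (Q') forces Q = 0.
Unit clause (R') forces R = 0.
That conflicts with the unit clause (R).
So S must be the other value — set S = 0.
Unit clause (T') forces T = 0.
Unit clause (R') forces R = 0.
That conflicts with the unit clause (R).
Both values of S lead to a conflict.
So P must be the other value — set P = 1.
Try S = 1.
Unit clause (Q) forces Q = 1.
Unit clause (R') forces R = 0.
That conflicts with the unit clause (R).
So S must be the other value — set S = 0.
Unit clause (R') forces R = 0.
Unit clause (Q) forces Q = 1.
That conflicts with the unit clause (Q').
Both values of S lead to a conflict.
Both values of P lead to a conflict.
No assignment satisfies every clause.

No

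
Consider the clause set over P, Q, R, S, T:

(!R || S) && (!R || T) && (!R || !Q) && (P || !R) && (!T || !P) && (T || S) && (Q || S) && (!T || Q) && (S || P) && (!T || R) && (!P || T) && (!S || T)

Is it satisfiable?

No

Branch on R: set R = false.
Unit clause (!T) forces T = false.
Unit clause (S) forces S = true.
That conflicts with the unit clause (!S).
That branch fails; take R = true instead.
Unit clause (S) forces S = true.
Unit clause (T) forces T = true.
Unit clause (!Q) forces Q = false.
That conflicts with the unit clause (Q).
Both values of R lead to a conflict.
No assignment satisfies every clause.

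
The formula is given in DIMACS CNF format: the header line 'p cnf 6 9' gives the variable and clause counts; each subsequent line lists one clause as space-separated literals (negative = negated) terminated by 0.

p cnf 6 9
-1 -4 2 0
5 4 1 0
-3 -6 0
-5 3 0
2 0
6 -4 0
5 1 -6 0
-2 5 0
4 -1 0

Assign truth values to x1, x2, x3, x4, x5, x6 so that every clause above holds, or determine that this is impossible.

(x2) alone gives x2 = True.
(x5) alone gives x5 = True.
(x3) alone gives x3 = True.
(¬x6) alone gives x6 = False.
(¬x4) alone gives x4 = False.
(¬x1) alone gives x1 = False.
All clauses are satisfied.

x1 ↦ False, x2 ↦ True, x3 ↦ True, x4 ↦ False, x5 ↦ True, x6 ↦ False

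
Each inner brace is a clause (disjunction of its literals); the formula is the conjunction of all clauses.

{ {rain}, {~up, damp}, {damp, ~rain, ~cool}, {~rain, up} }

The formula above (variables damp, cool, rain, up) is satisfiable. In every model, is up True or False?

Suppose up = 0.
Unit clause (rain) forces rain = 1.
That conflicts with the unit clause (~rain).
So every satisfying assignment has up = True.

True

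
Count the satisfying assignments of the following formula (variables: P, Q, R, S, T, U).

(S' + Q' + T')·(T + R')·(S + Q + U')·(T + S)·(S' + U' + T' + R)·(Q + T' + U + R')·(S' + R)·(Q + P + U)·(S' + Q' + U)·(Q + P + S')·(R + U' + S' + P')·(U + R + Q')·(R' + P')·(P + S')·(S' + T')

5

There are 2^6 = 64 truth assignments over (P, Q, R, S, T, U).
Split on S. With S = 1, the clauses containing S are satisfied and S' drops from the rest; 0 of the 2^5 = 32 assignments to the other variables satisfy what remains.
With S = 0, by the same count on the reduced clause set, 5 assignments work.
Total: 0 + 5 = 5.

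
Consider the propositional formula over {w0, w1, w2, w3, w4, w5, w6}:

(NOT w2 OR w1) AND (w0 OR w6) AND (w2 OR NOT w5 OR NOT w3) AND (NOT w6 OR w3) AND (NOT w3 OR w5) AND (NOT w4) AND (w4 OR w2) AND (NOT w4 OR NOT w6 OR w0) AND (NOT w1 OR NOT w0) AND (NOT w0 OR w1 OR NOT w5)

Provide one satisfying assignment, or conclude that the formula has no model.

w0=false, w1=true, w2=true, w3=true, w4=false, w5=true, w6=true

Unit clause (NOT w4) forces w4 = false.
Unit clause (w2) forces w2 = true.
Unit clause (w1) forces w1 = true.
Unit clause (NOT w0) forces w0 = false.
Unit clause (w6) forces w6 = true.
Unit clause (w3) forces w3 = true.
Unit clause (w5) forces w5 = true.
This assignment satisfies each clause.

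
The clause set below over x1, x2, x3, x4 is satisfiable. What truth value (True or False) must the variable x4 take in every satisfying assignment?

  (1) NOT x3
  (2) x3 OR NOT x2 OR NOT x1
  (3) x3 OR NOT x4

False

Suppose x4 = true.
The clause (NOT x3) is unit, so x3 = false.
But (x3) is also a unit clause — contradiction.
So every satisfying assignment has x4 = False.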